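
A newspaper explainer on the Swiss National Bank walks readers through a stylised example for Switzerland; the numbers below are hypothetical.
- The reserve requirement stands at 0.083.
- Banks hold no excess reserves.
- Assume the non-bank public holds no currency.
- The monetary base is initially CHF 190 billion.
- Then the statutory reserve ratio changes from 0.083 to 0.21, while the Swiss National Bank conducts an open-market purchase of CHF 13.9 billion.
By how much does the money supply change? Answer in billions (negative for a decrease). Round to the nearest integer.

Before: m₁ = 1 / (0.083) ≈ 12.0482, MB₁ = 190, so M₁ = 12.0482 × 190 = 2289.158 billion.
After: m₂ = 1 / (0.21) ≈ 4.7619, MB₂ = 190 + 13.9 = 203.9, so M₂ = 4.7619 × 203.9 ≈ 970.9514 billion.
ΔM = M₂ − M₁ = 970.9514 − 2289.158 = -1318.2066 billion.

-1318 billion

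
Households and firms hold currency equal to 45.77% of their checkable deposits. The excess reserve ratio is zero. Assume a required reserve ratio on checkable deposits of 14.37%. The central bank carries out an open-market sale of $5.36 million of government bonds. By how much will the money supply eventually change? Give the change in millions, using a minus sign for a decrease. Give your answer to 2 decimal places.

The money multiplier is m = (1 + c) / (rr + c) = (1 + 0.4577) / (0.1437 + 0.4577) ≈ 2.4238.
The sale removes 5.36 million of base, so ΔM = m × ΔMB = 2.4238 × (−5.36) ≈ -12.9916 million.

-12.99 million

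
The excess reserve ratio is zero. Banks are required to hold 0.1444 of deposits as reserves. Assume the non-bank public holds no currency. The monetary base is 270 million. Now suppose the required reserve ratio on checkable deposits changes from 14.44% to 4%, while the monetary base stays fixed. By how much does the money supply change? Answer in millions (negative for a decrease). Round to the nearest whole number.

4880 million

Initially m₁ = 1 / (0.1444) ≈ 6.9252, so M₁ = 6.9252 × 270 = 1869.804 million.
After the change m₂ = 1 / (0.04) = 25, so M₂ = 25 × 270 = 6750 million.
ΔM = M₂ − M₁ = 6750 − 1869.804 = 4880.196 million.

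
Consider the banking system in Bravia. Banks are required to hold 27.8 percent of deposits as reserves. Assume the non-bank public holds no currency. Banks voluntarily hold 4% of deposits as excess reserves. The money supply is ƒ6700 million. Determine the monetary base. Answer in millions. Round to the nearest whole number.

The money multiplier is m = 1 / (rr + e) = 1 / (0.278 + 0.04) ≈ 3.14465.
MB = M / m = 6700 / 3.14465 ≈ 2130.6028 million.

ƒ2131 million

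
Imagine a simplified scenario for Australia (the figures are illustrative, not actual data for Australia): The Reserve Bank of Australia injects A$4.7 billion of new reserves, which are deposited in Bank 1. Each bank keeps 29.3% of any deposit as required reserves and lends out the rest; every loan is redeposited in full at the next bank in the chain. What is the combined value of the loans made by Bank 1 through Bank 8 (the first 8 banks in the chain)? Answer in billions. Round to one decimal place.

Bank i lends (1 − rr)^i of the original deposit: Bank 1 lends 4.7·0.7070 = 3.3229, Bank 2 lends 4.7·0.7070² ≈ 2.3493, and so on.
Summing a geometric series: total = 4.7·[0.7070·(1 − 0.7070^8) / (1 − 0.7070)] ≈ 10.6330 billion.

A$10.6 billion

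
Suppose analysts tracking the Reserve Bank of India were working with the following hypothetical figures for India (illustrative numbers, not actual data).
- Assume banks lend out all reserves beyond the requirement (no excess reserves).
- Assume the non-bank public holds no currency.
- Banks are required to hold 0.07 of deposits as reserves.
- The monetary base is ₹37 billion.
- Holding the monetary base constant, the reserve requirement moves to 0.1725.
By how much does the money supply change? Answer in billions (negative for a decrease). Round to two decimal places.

-314.08 billion

Initially m₁ = 1 / (0.07) ≈ 14.28571, so M₁ = 14.28571 × 37 ≈ 528.5713 billion.
After the change m₂ = 1 / (0.1725) ≈ 5.79710, so M₂ = 5.79710 × 37 = 214.4927 billion.
ΔM = M₂ − M₁ = 214.4927 − 528.5713 = -314.0786 billion.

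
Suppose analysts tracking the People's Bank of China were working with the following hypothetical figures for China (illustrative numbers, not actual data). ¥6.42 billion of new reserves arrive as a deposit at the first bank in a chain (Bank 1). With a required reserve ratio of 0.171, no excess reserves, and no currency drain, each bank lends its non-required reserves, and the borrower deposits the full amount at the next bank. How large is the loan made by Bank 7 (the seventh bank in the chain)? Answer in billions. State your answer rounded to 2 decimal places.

Each bank lends a fraction (1 − rr) = 0.8290 of the deposit it receives, so Bank 7 receives 6.42·0.8290^6 and lends 6.42·0.8290^7 ≈ 1.7275 billion.

¥1.73 billion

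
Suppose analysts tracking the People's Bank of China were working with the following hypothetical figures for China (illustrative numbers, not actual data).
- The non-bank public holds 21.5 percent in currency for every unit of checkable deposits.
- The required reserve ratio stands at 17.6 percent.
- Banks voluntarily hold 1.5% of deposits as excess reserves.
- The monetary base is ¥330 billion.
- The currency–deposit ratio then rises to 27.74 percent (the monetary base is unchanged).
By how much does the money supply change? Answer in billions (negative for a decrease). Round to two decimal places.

-87.60 billion

Initially m₁ = (1 + 0.215) / (0.176 + 0.015 + 0.215) ≈ 2.992611, so M₁ = 2.992611 × 330 ≈ 987.5616 billion.
After the change m₂ = (1 + 0.2774) / (0.176 + 0.015 + 0.2774) ≈ 2.727156, so M₂ = 2.727156 × 330 ≈ 899.9615 billion.
ΔM = M₂ − M₁ = 899.9615 − 987.5616 = -87.6001 billion.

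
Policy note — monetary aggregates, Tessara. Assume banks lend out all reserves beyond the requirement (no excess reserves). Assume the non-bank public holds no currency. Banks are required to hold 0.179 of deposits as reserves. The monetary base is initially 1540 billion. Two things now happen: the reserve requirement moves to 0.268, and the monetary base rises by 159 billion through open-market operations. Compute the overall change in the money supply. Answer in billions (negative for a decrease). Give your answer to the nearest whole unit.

-2264 billion

Before: m₁ = 1 / (0.179) ≈ 5.58659, MB₁ = 1540, so M₁ = 5.58659 × 1540 = 8603.3486 billion.
After: m₂ = 1 / (0.268) ≈ 3.73134, MB₂ = 1540 + 159 = 1699, so M₂ = 3.73134 × 1699 ≈ 6339.5467 billion.
ΔM = M₂ − M₁ = 6339.5467 − 8603.3486 = -2263.8019 billion.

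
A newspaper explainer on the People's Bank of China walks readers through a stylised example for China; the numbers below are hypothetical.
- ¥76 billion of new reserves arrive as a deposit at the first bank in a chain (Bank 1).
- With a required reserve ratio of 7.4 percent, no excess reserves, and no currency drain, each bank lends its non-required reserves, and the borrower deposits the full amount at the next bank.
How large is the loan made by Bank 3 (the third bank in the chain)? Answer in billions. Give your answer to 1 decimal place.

Each bank lends a fraction (1 − rr) = 0.9260 of the deposit it receives, so Bank 3 receives 76·0.9260^2 and lends 76·0.9260^3 ≈ 60.3457 billion.

¥60.3 billion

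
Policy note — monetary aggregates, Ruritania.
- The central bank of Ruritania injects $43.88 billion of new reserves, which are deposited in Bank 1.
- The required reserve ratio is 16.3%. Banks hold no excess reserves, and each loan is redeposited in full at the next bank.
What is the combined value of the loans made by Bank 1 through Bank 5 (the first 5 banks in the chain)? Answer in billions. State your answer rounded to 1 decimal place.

Bank i lends (1 − rr)^i of the original deposit: Bank 1 lends 43.88·0.8370 ≈ 36.7276, Bank 2 lends 43.88·0.8370² ≈ 30.7410, and so on.
Summing a geometric series: total = 43.88·[0.8370·(1 − 0.8370^5) / (1 − 0.8370)] ≈ 132.7607 billion.

$132.8 billion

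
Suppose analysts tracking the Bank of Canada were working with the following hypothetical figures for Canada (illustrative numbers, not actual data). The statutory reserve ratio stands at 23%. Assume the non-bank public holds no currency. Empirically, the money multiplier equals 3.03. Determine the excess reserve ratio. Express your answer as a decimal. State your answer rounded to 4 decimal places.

0.1000

Using m = 3.03. Since m = (1 + c)/(c + rr + e), the denominator satisfies c + rr + e = (1 + c)/m = (1 + 0) / 3.03 ≈ 0.330033.
With c = 0 and rr = 0.23, the excess reserve ratio is 0.330033 − 0 − 0.23 = 0.100033.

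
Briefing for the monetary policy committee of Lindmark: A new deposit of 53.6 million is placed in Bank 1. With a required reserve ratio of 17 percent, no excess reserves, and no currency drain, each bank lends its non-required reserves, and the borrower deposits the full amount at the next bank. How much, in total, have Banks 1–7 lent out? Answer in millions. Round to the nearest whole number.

191 million

Bank i lends (1 − rr)^i of the original deposit: Bank 1 lends 53.6·0.8300 = 44.4880, Bank 2 lends 53.6·0.8300² ≈ 36.9250, and so on.
Summing a geometric series: total = 53.6·[0.8300·(1 − 0.8300^7) / (1 − 0.8300)] ≈ 190.6807 million.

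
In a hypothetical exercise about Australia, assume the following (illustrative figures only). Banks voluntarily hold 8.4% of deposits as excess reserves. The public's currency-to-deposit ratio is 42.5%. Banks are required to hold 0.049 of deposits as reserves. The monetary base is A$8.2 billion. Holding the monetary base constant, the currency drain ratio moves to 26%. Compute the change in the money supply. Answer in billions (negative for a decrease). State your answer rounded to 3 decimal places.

A$5.349 billion

Initially m₁ = (1 + 0.425) / (0.049 + 0.084 + 0.425) ≈ 2.55376, so M₁ = 2.55376 × 8.2 ≈ 20.9408 billion.
After the change m₂ = (1 + 0.26) / (0.049 + 0.084 + 0.26) ≈ 3.20611, so M₂ = 3.20611 × 8.2 ≈ 26.2901 billion.
ΔM = M₂ − M₁ = 26.2901 − 20.9408 = 5.3493 billion.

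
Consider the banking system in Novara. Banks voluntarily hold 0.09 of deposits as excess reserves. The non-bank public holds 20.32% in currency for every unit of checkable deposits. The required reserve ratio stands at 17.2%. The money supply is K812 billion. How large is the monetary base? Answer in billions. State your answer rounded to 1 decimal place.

K313.9 billion

The money multiplier is m = (1 + c) / (rr + e + c) = (1 + 0.2032) / (0.172 + 0.09 + 0.2032) ≈ 2.58641.
MB = M / m = 812 / 2.58641 ≈ 313.9487 billion.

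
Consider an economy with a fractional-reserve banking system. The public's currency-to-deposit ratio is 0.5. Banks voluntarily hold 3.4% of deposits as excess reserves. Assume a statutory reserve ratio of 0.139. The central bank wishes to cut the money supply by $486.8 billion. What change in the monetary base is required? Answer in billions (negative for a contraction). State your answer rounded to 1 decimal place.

The money multiplier is m = (1 + c) / (rr + e + c) = (1 + 0.5) / (0.139 + 0.034 + 0.5) ≈ 2.22883.
ΔMB = ΔM / m = (−486.8) / 2.22883 ≈ -218.4106 billion.

-218.4 billion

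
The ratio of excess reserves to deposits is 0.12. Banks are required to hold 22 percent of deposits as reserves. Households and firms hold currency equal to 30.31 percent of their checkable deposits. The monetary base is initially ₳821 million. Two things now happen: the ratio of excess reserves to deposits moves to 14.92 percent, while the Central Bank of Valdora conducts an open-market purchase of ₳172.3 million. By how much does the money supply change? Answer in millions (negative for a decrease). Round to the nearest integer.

Before: m₁ = (1 + 0.3031) / (0.22 + 0.12 + 0.3031) ≈ 2.0263, MB₁ = 821, so M₁ = 2.0263 × 821 = 1663.5923 million.
After: m₂ = (1 + 0.3031) / (0.22 + 0.1492 + 0.3031) ≈ 1.9383, MB₂ = 821 + 172.3 = 993.3, so M₂ = 1.9383 × 993.3 ≈ 1925.3134 million.
ΔM = M₂ − M₁ = 1925.3134 − 1663.5923 = 261.7211 million.

₳262 million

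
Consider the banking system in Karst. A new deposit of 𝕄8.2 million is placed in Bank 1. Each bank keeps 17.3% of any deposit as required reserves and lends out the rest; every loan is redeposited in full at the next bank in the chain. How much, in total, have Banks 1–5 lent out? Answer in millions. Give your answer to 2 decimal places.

Bank i lends (1 − rr)^i of the original deposit: Bank 1 lends 8.2·0.8270 = 6.7814, Bank 2 lends 8.2·0.8270² ≈ 5.6082, and so on.
Summing a geometric series: total = 8.2·[0.8270·(1 − 0.8270^5) / (1 − 0.8270)] ≈ 24.0353 million.

𝕄24.04 million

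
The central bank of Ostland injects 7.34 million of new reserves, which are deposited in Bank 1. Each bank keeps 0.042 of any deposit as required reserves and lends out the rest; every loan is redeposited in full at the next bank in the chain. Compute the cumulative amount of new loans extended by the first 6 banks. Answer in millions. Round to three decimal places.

Bank i lends (1 − rr)^i of the original deposit: Bank 1 lends 7.34·0.9580 ≈ 7.0317, Bank 2 lends 7.34·0.9580² ≈ 6.7364, and so on.
Summing a geometric series: total = 7.34·[0.9580·(1 − 0.9580^6) / (1 − 0.9580)] ≈ 38.0007 million.

38.001 million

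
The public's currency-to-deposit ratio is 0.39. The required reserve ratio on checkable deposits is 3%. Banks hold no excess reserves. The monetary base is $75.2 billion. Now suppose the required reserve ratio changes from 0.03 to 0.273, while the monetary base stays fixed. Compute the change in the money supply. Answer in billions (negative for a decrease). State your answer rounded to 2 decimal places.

-91.22 billion

Initially m₁ = (1 + 0.39) / (0.03 + 0.39) ≈ 3.30952, so M₁ = 3.30952 × 75.2 ≈ 248.8759 billion.
After the change m₂ = (1 + 0.39) / (0.273 + 0.39) ≈ 2.09653, so M₂ = 2.09653 × 75.2 ≈ 157.6591 billion.
ΔM = M₂ − M₁ = 157.6591 − 248.8759 = -91.2168 billion.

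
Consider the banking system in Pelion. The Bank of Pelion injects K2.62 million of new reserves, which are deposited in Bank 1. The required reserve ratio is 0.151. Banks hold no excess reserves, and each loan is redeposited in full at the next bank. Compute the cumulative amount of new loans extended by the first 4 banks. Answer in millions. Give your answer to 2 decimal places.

K7.08 million

Bank i lends (1 − rr)^i of the original deposit: Bank 1 lends 2.62·0.8490 ≈ 2.2244, Bank 2 lends 2.62·0.8490² ≈ 1.8885, and so on.
Summing a geometric series: total = 2.62·[0.8490·(1 − 0.8490^4) / (1 − 0.8490)] ≈ 7.0774 million.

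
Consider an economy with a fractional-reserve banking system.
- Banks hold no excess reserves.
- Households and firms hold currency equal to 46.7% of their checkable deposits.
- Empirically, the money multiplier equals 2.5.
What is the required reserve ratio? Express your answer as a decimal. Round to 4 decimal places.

Using m = 2.5. Since m = (1 + c)/(c + rr + e), the denominator satisfies c + rr + e = (1 + c)/m = (1 + 0.467) / 2.5 = 0.586800.
With c = 0.467 and e = 0, the required reserve ratio is 0.586800 − 0.467 − 0 = 0.1198.

0.1198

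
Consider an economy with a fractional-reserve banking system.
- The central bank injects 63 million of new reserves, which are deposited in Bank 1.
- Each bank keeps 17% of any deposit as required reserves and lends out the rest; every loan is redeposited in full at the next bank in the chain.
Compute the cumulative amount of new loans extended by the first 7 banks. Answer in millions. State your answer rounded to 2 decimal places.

Bank i lends (1 − rr)^i of the original deposit: Bank 1 lends 63·0.8300 = 52.2900, Bank 2 lends 63·0.8300² = 43.4007, and so on.
Summing a geometric series: total = 63·[0.8300·(1 − 0.8300^7) / (1 − 0.8300)] ≈ 224.1209 million.

224.12 million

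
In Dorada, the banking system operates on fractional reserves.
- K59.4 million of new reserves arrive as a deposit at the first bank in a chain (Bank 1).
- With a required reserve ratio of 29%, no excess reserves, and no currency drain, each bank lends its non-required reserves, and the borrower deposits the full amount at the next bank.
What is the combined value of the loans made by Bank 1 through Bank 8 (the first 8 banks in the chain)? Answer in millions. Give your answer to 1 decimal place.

K136.0 million

Bank i lends (1 − rr)^i of the original deposit: Bank 1 lends 59.4·0.7100 = 42.1740, Bank 2 lends 59.4·0.7100² ≈ 29.9435, and so on.
Summing a geometric series: total = 59.4·[0.7100·(1 − 0.7100^8) / (1 − 0.7100)] ≈ 136.0365 million.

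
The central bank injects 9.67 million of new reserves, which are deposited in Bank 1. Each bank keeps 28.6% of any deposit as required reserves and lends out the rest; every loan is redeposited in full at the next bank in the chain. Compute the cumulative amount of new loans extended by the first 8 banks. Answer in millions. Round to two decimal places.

Bank i lends (1 − rr)^i of the original deposit: Bank 1 lends 9.67·0.7140 ≈ 6.9044, Bank 2 lends 9.67·0.7140² ≈ 4.9297, and so on.
Summing a geometric series: total = 9.67·[0.7140·(1 − 0.7140^8) / (1 − 0.7140)] ≈ 22.5106 million.

22.51 million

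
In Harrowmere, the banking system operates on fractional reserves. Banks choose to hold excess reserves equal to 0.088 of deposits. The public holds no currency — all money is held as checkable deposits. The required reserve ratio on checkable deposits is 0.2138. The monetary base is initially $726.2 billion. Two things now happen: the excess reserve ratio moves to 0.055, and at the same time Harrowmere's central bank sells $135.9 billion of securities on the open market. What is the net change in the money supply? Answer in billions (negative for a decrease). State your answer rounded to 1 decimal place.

-210.2 billion

Before: m₁ = 1 / (0.2138 + 0.088) ≈ 3.31345, MB₁ = 726.2, so M₁ = 3.31345 × 726.2 ≈ 2406.2274 billion.
After: m₂ = 1 / (0.2138 + 0.055) ≈ 3.72024, MB₂ = 726.2 − 135.9 = 590.3, so M₂ = 3.72024 × 590.3 ≈ 2196.0577 billion.
ΔM = M₂ − M₁ = 2196.0577 − 2406.2274 = -210.1697 billion.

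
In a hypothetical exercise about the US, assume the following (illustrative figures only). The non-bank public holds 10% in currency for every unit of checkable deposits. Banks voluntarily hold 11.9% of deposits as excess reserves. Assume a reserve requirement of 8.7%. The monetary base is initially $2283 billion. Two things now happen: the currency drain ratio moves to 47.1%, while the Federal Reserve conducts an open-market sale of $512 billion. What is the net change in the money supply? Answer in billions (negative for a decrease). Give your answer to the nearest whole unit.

Before: m₁ = (1 + 0.1) / (0.087 + 0.119 + 0.1) ≈ 3.59477, MB₁ = 2283, so M₁ = 3.59477 × 2283 ≈ 8206.8599 billion.
After: m₂ = (1 + 0.471) / (0.087 + 0.119 + 0.471) ≈ 2.17282, MB₂ = 2283 − 512 = 1771, so M₂ = 2.17282 × 1771 ≈ 3848.0642 billion.
ΔM = M₂ − M₁ = 3848.0642 − 8206.8599 = -4358.7957 billion.

-4359 billion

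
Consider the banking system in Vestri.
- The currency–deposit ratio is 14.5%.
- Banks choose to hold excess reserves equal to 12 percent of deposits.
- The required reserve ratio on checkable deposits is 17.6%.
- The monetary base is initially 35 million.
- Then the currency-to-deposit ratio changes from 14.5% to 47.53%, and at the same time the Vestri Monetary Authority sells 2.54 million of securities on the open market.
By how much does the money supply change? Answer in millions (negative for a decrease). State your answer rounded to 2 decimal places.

Before: m₁ = (1 + 0.145) / (0.176 + 0.12 + 0.145) ≈ 2.59637, MB₁ = 35, so M₁ = 2.59637 × 35 ≈ 90.8729 million.
After: m₂ = (1 + 0.4753) / (0.176 + 0.12 + 0.4753) ≈ 1.91274, MB₂ = 35 − 2.54 = 32.46, so M₂ = 1.91274 × 32.46 ≈ 62.0875 million.
ΔM = M₂ − M₁ = 62.0875 − 90.8729 = -28.7854 million.

-28.79 million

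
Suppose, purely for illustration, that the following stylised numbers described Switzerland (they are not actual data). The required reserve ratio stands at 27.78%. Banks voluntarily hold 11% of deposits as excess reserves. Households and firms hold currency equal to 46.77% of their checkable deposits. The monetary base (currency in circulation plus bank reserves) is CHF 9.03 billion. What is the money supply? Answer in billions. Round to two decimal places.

The money multiplier is m = (1 + c) / (rr + e + c) = (1 + 0.4677) / (0.2778 + 0.11 + 0.4677) ≈ 1.7156.
So M = m × MB = 1.7156 × 9.03 ≈ 15.4919 billion.

CHF 15.49 billion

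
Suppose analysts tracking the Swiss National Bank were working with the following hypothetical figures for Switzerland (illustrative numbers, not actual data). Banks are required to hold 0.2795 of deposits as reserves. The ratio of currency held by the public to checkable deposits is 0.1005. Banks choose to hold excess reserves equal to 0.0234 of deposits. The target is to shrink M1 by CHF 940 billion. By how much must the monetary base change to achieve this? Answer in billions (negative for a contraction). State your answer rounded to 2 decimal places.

The money multiplier is m = (1 + c) / (rr + e + c) = (1 + 0.1005) / (0.2795 + 0.0234 + 0.1005) ≈ 2.728061.
ΔMB = ΔM / m = (−940) / 2.728061 ≈ -344.5671 billion.

-344.57 billion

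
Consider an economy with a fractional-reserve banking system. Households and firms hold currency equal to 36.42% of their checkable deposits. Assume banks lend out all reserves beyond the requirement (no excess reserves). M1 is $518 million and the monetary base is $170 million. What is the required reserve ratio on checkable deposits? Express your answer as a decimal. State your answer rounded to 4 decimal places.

0.0835

Using m = M/MB = 518/170 ≈ 3.047059. Since m = (1 + c)/(c + rr + e), the denominator satisfies c + rr + e = (1 + c)/m = (1 + 0.3642) / 3.047059 ≈ 0.447710.
With c = 0.3642 and e = 0, the required reserve ratio on checkable deposits is 0.447710 − 0.3642 − 0 = 0.08351.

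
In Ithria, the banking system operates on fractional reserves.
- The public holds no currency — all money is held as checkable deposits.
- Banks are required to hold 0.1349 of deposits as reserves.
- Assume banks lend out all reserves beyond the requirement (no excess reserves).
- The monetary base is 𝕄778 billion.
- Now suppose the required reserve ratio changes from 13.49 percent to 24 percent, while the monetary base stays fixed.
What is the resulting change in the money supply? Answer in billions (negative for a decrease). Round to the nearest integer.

-2526 billion

Initially m₁ = 1 / (0.1349) ≈ 7.4129, so M₁ = 7.4129 × 778 = 5767.2362 billion.
After the change m₂ = 1 / (0.24) ≈ 4.1667, so M₂ = 4.1667 × 778 = 3241.6926 billion.
ΔM = M₂ − M₁ = 3241.6926 − 5767.2362 = -2525.5436 billion.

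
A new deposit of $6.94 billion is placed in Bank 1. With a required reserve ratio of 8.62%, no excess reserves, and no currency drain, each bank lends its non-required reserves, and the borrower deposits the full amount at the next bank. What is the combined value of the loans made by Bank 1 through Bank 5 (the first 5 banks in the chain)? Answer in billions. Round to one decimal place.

Bank i lends (1 − rr)^i of the original deposit: Bank 1 lends 6.94·0.9138 ≈ 6.3418, Bank 2 lends 6.94·0.9138² ≈ 5.7951, and so on.
Summing a geometric series: total = 6.94·[0.9138·(1 − 0.9138^5) / (1 − 0.9138)] ≈ 26.6935 billion.

$26.7 billion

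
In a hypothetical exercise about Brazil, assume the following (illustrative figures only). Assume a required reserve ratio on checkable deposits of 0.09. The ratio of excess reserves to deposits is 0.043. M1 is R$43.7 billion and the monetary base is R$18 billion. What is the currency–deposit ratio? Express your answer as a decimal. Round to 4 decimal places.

Using m = M/MB = 43.7/18 ≈ 2.427778. From m = (1 + c)/(c + rr + e), rearranging gives 1 + c = m·(c + rr + e), so c·(1 − m) = m·(rr + e) − 1.
Hence c = [m·(rr + e) − 1]/(1 − m) = [2.427778 × (0.09 + 0.043) − 1] / (1 − 2.427778) ≈ 0.474237.

0.4742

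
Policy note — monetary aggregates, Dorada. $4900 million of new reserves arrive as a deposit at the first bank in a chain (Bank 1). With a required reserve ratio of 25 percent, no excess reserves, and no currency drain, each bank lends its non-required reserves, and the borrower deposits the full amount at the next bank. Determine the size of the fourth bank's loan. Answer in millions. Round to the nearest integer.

$1550 million

Each bank lends a fraction (1 − rr) = 0.7500 of the deposit it receives, so Bank 4 receives 4900·0.7500^3 and lends 4900·0.7500^4 ≈ 1550.3906 million.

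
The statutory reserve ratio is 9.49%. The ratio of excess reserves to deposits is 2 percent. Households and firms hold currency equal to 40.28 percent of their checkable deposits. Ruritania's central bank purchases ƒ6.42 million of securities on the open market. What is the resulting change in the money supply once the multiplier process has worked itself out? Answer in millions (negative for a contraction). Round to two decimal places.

The money multiplier is m = (1 + c) / (rr + e + c) = (1 + 0.4028) / (0.0949 + 0.02 + 0.4028) ≈ 2.7097.
The purchase adds 6.42 million of base, so ΔM = m × ΔMB = 2.7097 × (+6.42) ≈ 17.3963 million.

ƒ17.40 million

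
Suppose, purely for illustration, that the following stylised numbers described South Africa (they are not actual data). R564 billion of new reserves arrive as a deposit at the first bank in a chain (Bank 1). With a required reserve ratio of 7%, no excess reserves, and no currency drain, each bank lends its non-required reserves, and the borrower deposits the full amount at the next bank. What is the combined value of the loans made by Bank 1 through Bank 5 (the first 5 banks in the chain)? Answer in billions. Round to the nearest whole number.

R2280 billion

Bank i lends (1 − rr)^i of the original deposit: Bank 1 lends 564·0.9300 = 524.5200, Bank 2 lends 564·0.9300² = 487.8036, and so on.
Summing a geometric series: total = 564·[0.9300·(1 − 0.9300^5) / (1 − 0.9300)] ≈ 2280.2505 billion.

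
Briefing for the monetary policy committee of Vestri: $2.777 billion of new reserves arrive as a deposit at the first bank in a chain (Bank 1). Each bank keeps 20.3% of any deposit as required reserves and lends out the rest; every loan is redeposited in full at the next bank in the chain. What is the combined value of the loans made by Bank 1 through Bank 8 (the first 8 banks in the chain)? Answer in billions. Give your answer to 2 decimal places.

Bank i lends (1 − rr)^i of the original deposit: Bank 1 lends 2.777·0.7970 ≈ 2.2133, Bank 2 lends 2.777·0.7970² ≈ 1.7640, and so on.
Summing a geometric series: total = 2.777·[0.7970·(1 − 0.7970^8) / (1 − 0.7970)] ≈ 9.1278 billion.

$9.13 billion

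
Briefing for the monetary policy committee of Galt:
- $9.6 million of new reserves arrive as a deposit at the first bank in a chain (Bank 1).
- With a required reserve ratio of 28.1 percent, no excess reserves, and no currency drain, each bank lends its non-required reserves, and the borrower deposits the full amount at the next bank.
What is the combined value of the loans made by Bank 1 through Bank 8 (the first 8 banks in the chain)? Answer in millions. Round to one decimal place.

$22.8 million

Bank i lends (1 − rr)^i of the original deposit: Bank 1 lends 9.6·0.7190 = 6.9024, Bank 2 lends 9.6·0.7190² ≈ 4.9628, and so on.
Summing a geometric series: total = 9.6·[0.7190·(1 − 0.7190^8) / (1 − 0.7190)] ≈ 22.8093 million.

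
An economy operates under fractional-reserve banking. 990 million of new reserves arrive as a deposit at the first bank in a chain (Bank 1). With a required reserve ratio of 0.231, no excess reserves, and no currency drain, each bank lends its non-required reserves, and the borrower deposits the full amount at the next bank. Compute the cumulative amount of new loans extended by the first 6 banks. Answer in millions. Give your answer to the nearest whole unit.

Bank i lends (1 − rr)^i of the original deposit: Bank 1 lends 990·0.7690 = 761.3100, Bank 2 lends 990·0.7690² ≈ 585.4474, and so on.
Summing a geometric series: total = 990·[0.7690·(1 − 0.7690^6) / (1 − 0.7690)] ≈ 2614.1488 million.

2614 million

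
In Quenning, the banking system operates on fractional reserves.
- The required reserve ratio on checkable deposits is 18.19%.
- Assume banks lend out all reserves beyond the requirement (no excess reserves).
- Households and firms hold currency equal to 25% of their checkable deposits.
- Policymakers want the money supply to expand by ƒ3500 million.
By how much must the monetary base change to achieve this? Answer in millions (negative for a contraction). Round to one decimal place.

The money multiplier is m = (1 + c) / (rr + c) = (1 + 0.25) / (0.1819 + 0.25) ≈ 2.894188.
ΔMB = ΔM / m = (+3500) / 2.894188 ≈ 1209.3202 million.

ƒ1209.3 million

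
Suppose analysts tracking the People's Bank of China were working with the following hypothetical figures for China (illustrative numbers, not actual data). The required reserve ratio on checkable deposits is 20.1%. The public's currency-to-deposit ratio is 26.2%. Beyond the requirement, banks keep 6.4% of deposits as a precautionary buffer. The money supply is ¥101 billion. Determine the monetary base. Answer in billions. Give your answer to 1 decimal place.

The money multiplier is m = (1 + c) / (rr + e + c) = (1 + 0.262) / (0.201 + 0.064 + 0.262) ≈ 2.39469.
MB = M / m = 101 / 2.39469 ≈ 42.1766 billion.

¥42.2 billion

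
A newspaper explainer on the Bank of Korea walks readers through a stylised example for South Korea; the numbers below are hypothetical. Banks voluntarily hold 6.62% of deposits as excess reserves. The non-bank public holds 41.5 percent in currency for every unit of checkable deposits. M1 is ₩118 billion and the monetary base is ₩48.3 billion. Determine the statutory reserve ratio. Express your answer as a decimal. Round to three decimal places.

0.098

Using m = M/MB = 118/48.3 ≈ 2.443064. Since m = (1 + c)/(c + rr + e), the denominator satisfies c + rr + e = (1 + c)/m = (1 + 0.415) / 2.443064 ≈ 0.579191.
With c = 0.415 and e = 0.0662, the statutory reserve ratio is 0.579191 − 0.415 − 0.0662 = 0.097991.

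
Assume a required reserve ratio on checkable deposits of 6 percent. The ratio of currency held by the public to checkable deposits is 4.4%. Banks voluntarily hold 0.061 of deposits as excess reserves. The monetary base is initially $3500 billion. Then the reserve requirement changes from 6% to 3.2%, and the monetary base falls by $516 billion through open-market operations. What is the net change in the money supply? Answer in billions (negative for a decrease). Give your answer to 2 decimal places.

$593.93 billion

Before: m₁ = (1 + 0.044) / (0.06 + 0.061 + 0.044) ≈ 6.3272727, MB₁ = 3500, so M₁ = 6.3272727 × 3500 ≈ 22145.4545 billion.
After: m₂ = (1 + 0.044) / (0.032 + 0.061 + 0.044) ≈ 7.6204380, MB₂ = 3500 − 516 = 2984, so M₂ = 7.6204380 × 2984 ≈ 22739.387 billion.
ΔM = M₂ − M₁ = 22739.387 − 22145.4545 = 593.9325 billion.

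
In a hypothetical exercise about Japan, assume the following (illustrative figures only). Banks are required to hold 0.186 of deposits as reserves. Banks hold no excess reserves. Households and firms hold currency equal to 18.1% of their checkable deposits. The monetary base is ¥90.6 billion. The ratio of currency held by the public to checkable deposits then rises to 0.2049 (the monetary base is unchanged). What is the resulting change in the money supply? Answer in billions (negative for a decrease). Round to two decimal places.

-12.29 billion

Initially m₁ = (1 + 0.181) / (0.186 + 0.181) ≈ 3.21798, so M₁ = 3.21798 × 90.6 ≈ 291.549 billion.
After the change m₂ = (1 + 0.2049) / (0.186 + 0.2049) ≈ 3.08237, so M₂ = 3.08237 × 90.6 ≈ 279.2627 billion.
ΔM = M₂ − M₁ = 279.2627 − 291.549 = -12.2863 billion.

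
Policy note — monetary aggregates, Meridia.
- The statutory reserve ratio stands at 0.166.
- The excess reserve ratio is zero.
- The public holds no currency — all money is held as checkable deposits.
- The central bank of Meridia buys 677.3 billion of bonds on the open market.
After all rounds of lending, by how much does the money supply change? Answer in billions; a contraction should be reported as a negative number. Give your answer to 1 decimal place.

The simple money multiplier is m = 1/rr = 1/0.166 ≈ 6.02410.
An open-market purchase increases the monetary base by 677.3 billion, so ΔM = m × ΔMB = 6.02410 × 677.3 ≈ 4080.1229 billion.

4080.1 billion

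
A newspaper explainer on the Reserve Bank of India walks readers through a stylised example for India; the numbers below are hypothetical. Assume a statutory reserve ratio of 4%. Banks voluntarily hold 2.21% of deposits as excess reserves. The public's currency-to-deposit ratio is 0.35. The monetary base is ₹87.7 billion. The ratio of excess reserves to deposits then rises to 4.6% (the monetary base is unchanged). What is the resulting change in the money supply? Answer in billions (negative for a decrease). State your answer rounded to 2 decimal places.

Initially m₁ = (1 + 0.35) / (0.04 + 0.0221 + 0.35) ≈ 3.27590, so M₁ = 3.27590 × 87.7 ≈ 287.2964 billion.
After the change m₂ = (1 + 0.35) / (0.04 + 0.046 + 0.35) ≈ 3.09633, so M₂ = 3.09633 × 87.7 ≈ 271.5481 billion.
ΔM = M₂ − M₁ = 271.5481 − 287.2964 = -15.7483 billion.

-15.75 billion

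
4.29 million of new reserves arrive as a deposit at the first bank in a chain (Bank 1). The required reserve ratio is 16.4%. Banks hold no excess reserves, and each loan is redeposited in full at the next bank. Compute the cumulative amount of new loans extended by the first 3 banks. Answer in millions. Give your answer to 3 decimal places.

Bank i lends (1 − rr)^i of the original deposit: Bank 1 lends 4.29·0.8360 ≈ 3.5864, Bank 2 lends 4.29·0.8360² ≈ 2.9983, and so on.
Summing a geometric series: total = 4.29·[0.8360·(1 − 0.8360^3) / (1 − 0.8360)] ≈ 9.0913 million.

9.091 million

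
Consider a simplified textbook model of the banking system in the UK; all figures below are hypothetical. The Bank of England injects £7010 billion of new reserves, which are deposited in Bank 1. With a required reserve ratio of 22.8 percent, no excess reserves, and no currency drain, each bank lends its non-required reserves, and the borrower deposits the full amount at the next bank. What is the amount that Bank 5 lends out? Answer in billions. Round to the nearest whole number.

£1922 billion

Each bank lends a fraction (1 − rr) = 0.7720 of the deposit it receives, so Bank 5 receives 7010·0.7720^4 and lends 7010·0.7720^5 ≈ 1922.2263 billion.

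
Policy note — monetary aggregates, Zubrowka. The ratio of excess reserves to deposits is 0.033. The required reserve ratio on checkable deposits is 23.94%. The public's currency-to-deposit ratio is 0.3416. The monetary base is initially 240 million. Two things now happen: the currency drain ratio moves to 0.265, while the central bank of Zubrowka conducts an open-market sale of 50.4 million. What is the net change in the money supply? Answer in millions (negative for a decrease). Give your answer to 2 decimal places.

Before: m₁ = (1 + 0.3416) / (0.2394 + 0.033 + 0.3416) ≈ 2.185016, MB₁ = 240, so M₁ = 2.185016 × 240 ≈ 524.4038 million.
After: m₂ = (1 + 0.265) / (0.2394 + 0.033 + 0.265) ≈ 2.353926, MB₂ = 240 − 50.4 = 189.6, so M₂ = 2.353926 × 189.6 ≈ 446.3044 million.
ΔM = M₂ − M₁ = 446.3044 − 524.4038 = -78.0994 million.

-78.10 million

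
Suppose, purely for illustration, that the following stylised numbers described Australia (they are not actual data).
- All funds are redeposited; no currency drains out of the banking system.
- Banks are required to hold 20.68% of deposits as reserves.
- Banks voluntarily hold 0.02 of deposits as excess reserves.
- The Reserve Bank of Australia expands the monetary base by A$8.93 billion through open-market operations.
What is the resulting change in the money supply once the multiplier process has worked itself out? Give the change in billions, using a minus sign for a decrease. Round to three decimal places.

A$39.374 billion

The money multiplier is m = 1 / (rr + e) = 1 / (0.2068 + 0.02) ≈ 4.40917.
The purchase adds 8.93 billion of base, so ΔM = m × ΔMB = 4.40917 × (+8.93) ≈ 39.3739 billion.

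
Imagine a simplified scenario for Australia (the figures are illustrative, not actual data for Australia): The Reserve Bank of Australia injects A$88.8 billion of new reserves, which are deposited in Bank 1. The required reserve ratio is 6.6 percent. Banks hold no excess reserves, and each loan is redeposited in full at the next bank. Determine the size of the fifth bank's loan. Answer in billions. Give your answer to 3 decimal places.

Each bank lends a fraction (1 − rr) = 0.9340 of the deposit it receives, so Bank 5 receives 88.8·0.9340^4 and lends 88.8·0.9340^5 ≈ 63.1171 billion.

A$63.117 billion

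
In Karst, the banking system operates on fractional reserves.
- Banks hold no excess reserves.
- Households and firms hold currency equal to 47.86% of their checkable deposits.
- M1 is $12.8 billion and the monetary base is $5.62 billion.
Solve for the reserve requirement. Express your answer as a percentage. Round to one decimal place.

Using m = M/MB = 12.8/5.62 ≈ 2.277580. Since m = (1 + c)/(c + rr + e), the denominator satisfies c + rr + e = (1 + c)/m = (1 + 0.4786) / 2.277580 ≈ 0.649198.
With c = 0.4786 and e = 0, the reserve requirement is 0.649198 − 0.4786 − 0 = 0.170598.

17.1%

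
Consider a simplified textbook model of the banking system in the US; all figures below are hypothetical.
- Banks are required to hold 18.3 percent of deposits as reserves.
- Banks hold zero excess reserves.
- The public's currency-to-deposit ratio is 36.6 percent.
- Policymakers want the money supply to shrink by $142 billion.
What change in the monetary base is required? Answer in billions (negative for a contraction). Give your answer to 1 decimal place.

-57.1 billion

The money multiplier is m = (1 + c) / (rr + c) = (1 + 0.366) / (0.183 + 0.366) ≈ 2.48816.
ΔMB = ΔM / m = (−142) / 2.48816 ≈ -57.0703 billion.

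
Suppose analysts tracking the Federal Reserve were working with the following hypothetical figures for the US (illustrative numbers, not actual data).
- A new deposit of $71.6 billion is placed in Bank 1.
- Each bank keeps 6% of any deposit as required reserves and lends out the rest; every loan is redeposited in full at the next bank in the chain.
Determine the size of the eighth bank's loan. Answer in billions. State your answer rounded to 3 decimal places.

Each bank lends a fraction (1 − rr) = 0.9400 of the deposit it receives, so Bank 8 receives 71.6·0.9400^7 and lends 71.6·0.9400^8 ≈ 43.6451 billion.

$43.645 billion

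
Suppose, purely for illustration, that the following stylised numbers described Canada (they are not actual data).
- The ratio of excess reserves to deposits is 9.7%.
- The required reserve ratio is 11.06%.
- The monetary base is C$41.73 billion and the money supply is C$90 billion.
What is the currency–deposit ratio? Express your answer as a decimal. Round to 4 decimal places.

Using m = M/MB = 90/41.73 ≈ 2.156722. From m = (1 + c)/(c + rr + e), rearranging gives 1 + c = m·(c + rr + e), so c·(1 − m) = m·(rr + e) − 1.
Hence c = [m·(rr + e) − 1]/(1 − m) = [2.156722 × (0.1106 + 0.097) − 1] / (1 − 2.156722) ≈ 0.477439.

0.4774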